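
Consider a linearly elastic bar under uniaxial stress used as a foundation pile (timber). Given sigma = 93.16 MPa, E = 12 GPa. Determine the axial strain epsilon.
Model: a linearly elastic bar under uniaxial stress, so epsilon = sigma / E.
Convert to SI units:
  sigma = 93.16 MPa = 9.316 × 10⁷ Pa
  E = 12 GPa = 1.2 × 10¹⁰ Pa
Substitute:
  epsilon = (9.316 × 10⁷) / (1.2 × 10¹⁰)
  epsilon = 0.007763
Final answer: epsilon = 0.007763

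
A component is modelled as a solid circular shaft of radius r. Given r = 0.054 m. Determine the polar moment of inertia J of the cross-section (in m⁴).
Model: a solid circular shaft of radius r, so J = (π·r^4) / 2.
Substitute:
  J = (π × 0.054^4) / 2
  J = 1.336 × 10⁻⁵ m⁴
Final answer: J = 1.336 × 10⁻⁵ m⁴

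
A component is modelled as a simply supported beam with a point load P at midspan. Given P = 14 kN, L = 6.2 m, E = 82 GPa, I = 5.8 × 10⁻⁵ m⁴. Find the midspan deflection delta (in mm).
Model: a simply supported beam with a point load P at midspan, so delta = (P·L^3) / (48·E·I).
Convert to SI units:
  P = 14 kN = 14000 N
  E = 82 GPa = 8.2 × 10¹⁰ Pa
Substitute:
  delta = (14000 × 6.2^3) / (48 × (8.2 × 10¹⁰) × (5.8 × 10⁻⁵))
  delta = 0.01462 m
Convert: delta = 0.01462 m = 14.62 mm
Final answer: delta = 14.62 mm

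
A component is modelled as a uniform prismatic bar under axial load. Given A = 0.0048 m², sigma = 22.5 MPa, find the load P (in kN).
Model: a uniform prismatic bar under axial load, so sigma = P / A.
Solve for P: P = sigma·A.
Convert to SI units:
  sigma = 22.5 MPa = 2.25 × 10⁷ Pa
Substitute:
  P = (2.25 × 10⁷) × 0.0048
  P = 108000 N
Convert: P = 108000 N = 108 kN
Final answer: P = 108 kN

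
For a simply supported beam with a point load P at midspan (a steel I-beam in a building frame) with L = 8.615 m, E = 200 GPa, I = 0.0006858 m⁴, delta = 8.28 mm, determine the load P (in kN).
Model: a simply supported beam with a point load P at midspan, so delta = (P·L^3) / (48·E·I).
Solve for P: P = (48·delta·E·I) / L^3.
Convert to SI units:
  E = 200 GPa = 2 × 10¹¹ Pa
  delta = 8.28 mm = 0.00828 m
Substitute:
  P = (48 × 0.00828 × (2 × 10¹¹) × 0.0006858) / 8.615^3
  P = 85260 N
Convert: P = 85260 N = 85.26 kN
Final answer: P = 85.26 kN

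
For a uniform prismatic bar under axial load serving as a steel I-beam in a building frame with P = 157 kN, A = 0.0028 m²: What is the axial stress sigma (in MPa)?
Model: a uniform prismatic bar under axial load, so sigma = P / A.
Convert to SI units:
  P = 157 kN = 157000 N
Substitute:
  sigma = 157000 / 0.0028
  sigma = 5.607 × 10⁷ Pa
Convert: sigma = 5.607 × 10⁷ Pa = 56.07 MPa
Final answer: sigma = 56.07 MPa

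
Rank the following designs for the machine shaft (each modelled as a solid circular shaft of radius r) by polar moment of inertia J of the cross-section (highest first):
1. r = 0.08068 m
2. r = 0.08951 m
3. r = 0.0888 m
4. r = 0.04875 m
Model: a solid circular shaft of radius r, so J = (π·r^4) / 2 (SI units).
  Case 1: J = (π × 0.08068^4) / 2 = 6.656 × 10⁻⁵ m⁴
  Case 2: J = (π × 0.08951^4) / 2 = 0.0001008 m⁴
  Case 3: J = (π × 0.0888^4) / 2 = 9.767 × 10⁻⁵ m⁴
  Case 4: J = (π × 0.04875^4) / 2 = 8.872 × 10⁻⁶ m⁴
Ordering: 0.0001008 m⁴ (case 2) > 9.767 × 10⁻⁵ m⁴ (case 3) > 6.656 × 10⁻⁵ m⁴ (case 1) > 8.872 × 10⁻⁶ m⁴ (case 4)
Final answer: 2, 3, 1, 4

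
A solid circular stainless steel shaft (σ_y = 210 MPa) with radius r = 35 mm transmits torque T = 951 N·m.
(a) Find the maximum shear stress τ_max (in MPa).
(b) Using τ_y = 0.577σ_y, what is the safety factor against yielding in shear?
(a) For a solid circular shaft, τ_max = T·r/J with J = π·r^4/2, i.e. τ_max = 2·T / (π·r^3). Convert r = 35 mm = 0.035 m.
  τ_max = (2 × 951) / (π × 0.035^3) = 1.412 × 10⁷ Pa = 14.12 MPa
(b) τ_y = 0.577 × 210 = 121.17 MPa
  SF = τ_y/τ_max = 121.17 / 14.12 = 8.581
Final answer: (a) τ_max = 14.12 MPa, (b) SF = 8.581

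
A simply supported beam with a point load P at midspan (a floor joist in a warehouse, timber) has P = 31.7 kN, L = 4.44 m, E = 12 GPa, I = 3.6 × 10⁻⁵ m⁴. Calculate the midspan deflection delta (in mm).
Model: a simply supported beam with a point load P at midspan, so delta = (P·L^3) / (48·E·I).
Convert to SI units:
  P = 31.7 kN = 31700 N
  E = 12 GPa = 1.2 × 10¹⁰ Pa
Substitute:
  delta = (31700 × 4.44^3) / (48 × (1.2 × 10¹⁰) × (3.6 × 10⁻⁵))
  delta = 0.1338 m
Convert: delta = 0.1338 m = 133.8 mm
Final answer: delta = 133.8 mm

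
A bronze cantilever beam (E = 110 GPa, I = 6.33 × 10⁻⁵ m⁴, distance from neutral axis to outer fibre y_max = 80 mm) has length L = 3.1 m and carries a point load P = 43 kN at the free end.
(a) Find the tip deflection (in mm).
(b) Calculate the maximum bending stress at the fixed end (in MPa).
(a) Tip deflection of a cantilever with an end point load: δ = P·L^3 / (3·E·I). Convert P = 43 kN = 43000 N, E = 110 GPa = 1.1 × 10¹¹ Pa.
  δ = (43000 × 3.1^3) / (3 × (1.1 × 10¹¹) × (6.33 × 10⁻⁵)) = 0.06132 m = 61.32 mm
(b) Maximum bending moment at the fixed end: M = P·L = 43000 × 3.1 = 133300 N·m. Convert y_max = 80 mm = 0.08 m.
  σ = M·y_max / I = (133300 × 0.08) / (6.33 × 10⁻⁵) = 1.685 × 10⁸ Pa = 168.5 MPa
Final answer: (a) δ = 61.32 mm, (b) σ = 168.5 MPa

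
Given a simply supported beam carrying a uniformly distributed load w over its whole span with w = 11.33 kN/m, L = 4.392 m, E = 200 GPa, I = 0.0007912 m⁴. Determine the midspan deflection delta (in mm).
Model: a simply supported beam carrying a uniformly distributed load w over its whole span, so delta = (5·w·L^4) / (384·E·I).
Convert to SI units:
  w = 11.33 kN/m = 11330 N/m
  E = 200 GPa = 2 × 10¹¹ Pa
Substitute:
  delta = (5 × 11330 × 4.392^4) / (384 × (2 × 10¹¹) × 0.0007912)
  delta = 0.0003469 m
Convert: delta = 0.0003469 m = 0.3469 mm
Final answer: delta = 0.3469 mm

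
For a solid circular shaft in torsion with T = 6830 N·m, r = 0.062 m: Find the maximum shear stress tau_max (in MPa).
Model: a solid circular shaft in torsion, so tau_max = (2·T) / (π·r^3).
Substitute:
  tau_max = (2 × 6830) / (π × 0.062^3)
  tau_max = 1.824 × 10⁷ Pa
Convert: tau_max = 1.824 × 10⁷ Pa = 18.24 MPa
Final answer: tau_max = 18.24 MPa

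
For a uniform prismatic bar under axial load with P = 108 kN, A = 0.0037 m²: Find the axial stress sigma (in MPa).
Model: a uniform prismatic bar under axial load, so sigma = P / A.
Convert to SI units:
  P = 108 kN = 108000 N
Substitute:
  sigma = 108000 / 0.0037
  sigma = 2.919 × 10⁷ Pa
Convert: sigma = 2.919 × 10⁷ Pa = 29.19 MPa
Final answer: sigma = 29.19 MPa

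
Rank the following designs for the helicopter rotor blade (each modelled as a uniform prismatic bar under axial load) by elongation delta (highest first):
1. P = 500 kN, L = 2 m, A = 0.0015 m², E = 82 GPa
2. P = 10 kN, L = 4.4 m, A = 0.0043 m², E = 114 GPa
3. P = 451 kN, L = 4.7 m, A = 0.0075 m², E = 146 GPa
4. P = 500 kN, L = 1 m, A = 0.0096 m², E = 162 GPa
Model: a uniform prismatic bar under axial load, so delta = (P·L) / (A·E) (SI units).
  Case 1: delta = (500000 × 2) / (0.0015 × (8.2 × 10¹⁰)) = 0.00813 m = 8.13 mm
  Case 2: delta = (10000 × 4.4) / (0.0043 × (1.14 × 10¹¹)) = 8.976 × 10⁻⁵ m = 0.08976 mm
  Case 3: delta = (451000 × 4.7) / (0.0075 × (1.46 × 10¹¹)) = 0.001936 m = 1.936 mm
  Case 4: delta = (500000 × 1) / (0.0096 × (1.62 × 10¹¹)) = 0.0003215 m = 0.3215 mm
Ordering: 8.13 mm (case 1) > 1.936 mm (case 3) > 0.3215 mm (case 4) > 0.08976 mm (case 2)
Final answer: 1, 3, 4, 2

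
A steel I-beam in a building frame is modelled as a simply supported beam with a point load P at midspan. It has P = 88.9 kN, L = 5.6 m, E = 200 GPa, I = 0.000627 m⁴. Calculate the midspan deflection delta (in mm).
Model: a simply supported beam with a point load P at midspan, so delta = (P·L^3) / (48·E·I).
Convert to SI units:
  P = 88.9 kN = 88900 N
  E = 200 GPa = 2 × 10¹¹ Pa
Substitute:
  delta = (88900 × 5.6^3) / (48 × (2 × 10¹¹) × 0.000627)
  delta = 0.002594 m
Convert: delta = 0.002594 m = 2.594 mm
Final answer: delta = 2.594 mm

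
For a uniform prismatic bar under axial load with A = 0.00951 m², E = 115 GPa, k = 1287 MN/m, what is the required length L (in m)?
Model: a uniform prismatic bar under axial load, so k = (A·E) / L.
Solve for L: L = (A·E) / k.
Convert to SI units:
  E = 115 GPa = 1.15 × 10¹¹ Pa
  k = 1287 MN/m = 1.287 × 10⁹ N/m
Substitute:
  L = (0.00951 × (1.15 × 10¹¹)) / (1.287 × 10⁹)
  L = 0.8498 m
Final answer: L = 0.8498 m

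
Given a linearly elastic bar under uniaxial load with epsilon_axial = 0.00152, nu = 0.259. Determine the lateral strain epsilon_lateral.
Model: a linearly elastic bar under uniaxial load, so epsilon_lateral = -nu·epsilon_axial.
Substitute:
  epsilon_lateral = -(0.259 × 0.00152)
  epsilon_lateral = -0.0003937
Final answer: epsilon_lateral = -0.0003937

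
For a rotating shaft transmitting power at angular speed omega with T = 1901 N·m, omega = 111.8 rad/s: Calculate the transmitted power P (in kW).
Model: a rotating shaft transmitting power at angular speed omega, so P = T·omega.
Substitute:
  P = 1901 × 111.8
  P = 212500 W
Convert: P = 212500 W = 212.5 kW
Final answer: P = 212.5 kW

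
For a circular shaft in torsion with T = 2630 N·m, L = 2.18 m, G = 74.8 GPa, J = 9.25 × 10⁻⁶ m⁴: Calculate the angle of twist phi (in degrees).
Model: a circular shaft in torsion, so phi = (T·L) / (G·J).
Convert to SI units:
  G = 74.8 GPa = 7.48 × 10¹⁰ Pa
Substitute:
  phi = (2630 × 2.18) / ((7.48 × 10¹⁰) × (9.25 × 10⁻⁶))
  phi = 0.008286 rad
Convert to degrees: phi = 0.008286 × 180/π = 0.4748°
Final answer: phi = 0.4748°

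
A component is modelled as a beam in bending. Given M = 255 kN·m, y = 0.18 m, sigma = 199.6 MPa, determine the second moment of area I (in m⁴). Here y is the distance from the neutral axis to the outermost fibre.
Model: a beam in bending, so sigma = (M·y) / I.
Solve for I: I = (M·y) / sigma.
Convert to SI units:
  M = 255 kN·m = 255000 N·m
  sigma = 199.6 MPa = 1.996 × 10⁸ Pa
Substitute:
  I = (255000 × 0.18) / (1.996 × 10⁸)
  I = 0.00023 m⁴
Final answer: I = 0.00023 m⁴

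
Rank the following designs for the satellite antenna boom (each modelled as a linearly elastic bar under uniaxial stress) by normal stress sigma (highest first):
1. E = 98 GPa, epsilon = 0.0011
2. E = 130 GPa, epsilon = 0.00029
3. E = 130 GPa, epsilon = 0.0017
Model: a linearly elastic bar under uniaxial stress, so sigma = E·epsilon (SI units).
  Case 1: sigma = (9.8 × 10¹⁰) × 0.0011 = 1.078 × 10⁸ Pa = 107.8 MPa
  Case 2: sigma = (1.3 × 10¹¹) × 0.00029 = 3.77 × 10⁷ Pa = 37.7 MPa
  Case 3: sigma = (1.3 × 10¹¹) × 0.0017 = 2.21 × 10⁸ Pa = 221 MPa
Ordering: 221 MPa (case 3) > 107.8 MPa (case 1) > 37.7 MPa (case 2)
Final answer: 3, 1, 2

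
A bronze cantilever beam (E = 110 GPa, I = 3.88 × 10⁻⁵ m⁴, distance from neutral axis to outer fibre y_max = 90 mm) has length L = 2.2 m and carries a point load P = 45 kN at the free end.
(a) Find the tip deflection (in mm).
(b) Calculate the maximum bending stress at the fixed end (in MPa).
(a) Tip deflection of a cantilever with an end point load: δ = P·L^3 / (3·E·I). Convert P = 45 kN = 45000 N, E = 110 GPa = 1.1 × 10¹¹ Pa.
  δ = (45000 × 2.2^3) / (3 × (1.1 × 10¹¹) × (3.88 × 10⁻⁵)) = 0.03742 m = 37.42 mm
(b) Maximum bending moment at the fixed end: M = P·L = 45000 × 2.2 = 99000 N·m. Convert y_max = 90 mm = 0.09 m.
  σ = M·y_max / I = (99000 × 0.09) / (3.88 × 10⁻⁵) = 2.296 × 10⁸ Pa = 229.6 MPa
Final answer: (a) δ = 37.42 mm, (b) σ = 229.6 MPa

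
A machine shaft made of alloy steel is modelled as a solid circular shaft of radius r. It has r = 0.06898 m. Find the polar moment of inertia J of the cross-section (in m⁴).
Model: a solid circular shaft of radius r, so J = (π·r^4) / 2.
Substitute:
  J = (π × 0.06898^4) / 2
  J = 3.556 × 10⁻⁵ m⁴
Final answer: J = 3.556 × 10⁻⁵ m⁴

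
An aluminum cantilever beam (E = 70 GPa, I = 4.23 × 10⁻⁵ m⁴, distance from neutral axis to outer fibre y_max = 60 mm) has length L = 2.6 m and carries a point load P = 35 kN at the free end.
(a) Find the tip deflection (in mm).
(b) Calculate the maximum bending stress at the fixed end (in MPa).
(a) Tip deflection of a cantilever with an end point load: δ = P·L^3 / (3·E·I). Convert P = 35 kN = 35000 N, E = 70 GPa = 7 × 10¹⁰ Pa.
  δ = (35000 × 2.6^3) / (3 × (7 × 10¹⁰) × (4.23 × 10⁻⁵)) = 0.06925 m = 69.25 mm
(b) Maximum bending moment at the fixed end: M = P·L = 35000 × 2.6 = 91000 N·m. Convert y_max = 60 mm = 0.06 m.
  σ = M·y_max / I = (91000 × 0.06) / (4.23 × 10⁻⁵) = 1.291 × 10⁸ Pa = 129.1 MPa
Final answer: (a) δ = 69.25 mm, (b) σ = 129.1 MPa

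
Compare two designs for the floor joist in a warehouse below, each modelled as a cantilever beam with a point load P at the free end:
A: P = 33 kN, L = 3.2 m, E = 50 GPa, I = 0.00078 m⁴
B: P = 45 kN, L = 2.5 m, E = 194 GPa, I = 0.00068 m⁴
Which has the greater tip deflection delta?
Model: a cantilever beam with a point load P at the free end, so delta = (P·L^3) / (3·E·I) (SI units).
  A: delta = (33000 × 3.2^3) / (3 × (5 × 10¹⁰) × 0.00078) = 0.009242 m = 9.242 mm
  B: delta = (45000 × 2.5^3) / (3 × (1.94 × 10¹¹) × 0.00068) = 0.001777 m = 1.777 mm
9.242 mm > 1.777 mm, so A is larger.
Final answer: A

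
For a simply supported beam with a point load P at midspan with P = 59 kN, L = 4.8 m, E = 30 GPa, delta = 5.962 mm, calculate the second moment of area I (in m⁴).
Model: a simply supported beam with a point load P at midspan, so delta = (P·L^3) / (48·E·I).
Solve for I: I = (P·L^3) / (48·delta·E).
Convert to SI units:
  P = 59 kN = 59000 N
  E = 30 GPa = 3 × 10¹⁰ Pa
  delta = 5.962 mm = 0.005962 m
Substitute:
  I = (59000 × 4.8^3) / (48 × 0.005962 × (3 × 10¹⁰))
  I = 0.00076 m⁴
Final answer: I = 0.00076 m⁴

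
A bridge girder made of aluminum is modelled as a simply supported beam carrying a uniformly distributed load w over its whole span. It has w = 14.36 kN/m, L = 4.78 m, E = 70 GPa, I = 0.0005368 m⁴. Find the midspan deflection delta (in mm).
Model: a simply supported beam carrying a uniformly distributed load w over its whole span, so delta = (5·w·L^4) / (384·E·I).
Convert to SI units:
  w = 14.36 kN/m = 14360 N/m
  E = 70 GPa = 7 × 10¹⁰ Pa
Substitute:
  delta = (5 × 14360 × 4.78^4) / (384 × (7 × 10¹⁰) × 0.0005368)
  delta = 0.002598 m
Convert: delta = 0.002598 m = 2.598 mm
Final answer: delta = 2.598 mm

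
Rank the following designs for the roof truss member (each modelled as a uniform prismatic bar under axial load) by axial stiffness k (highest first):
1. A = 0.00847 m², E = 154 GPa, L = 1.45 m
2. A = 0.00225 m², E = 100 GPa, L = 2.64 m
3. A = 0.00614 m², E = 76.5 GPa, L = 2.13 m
Model: a uniform prismatic bar under axial load, so k = (A·E) / L (SI units).
  Case 1: k = (0.00847 × (1.54 × 10¹¹)) / 1.45 = 8.996 × 10⁸ N/m = 899.6 MN/m
  Case 2: k = (0.00225 × (1 × 10¹¹)) / 2.64 = 8.523 × 10⁷ N/m = 85.23 MN/m
  Case 3: k = (0.00614 × (7.65 × 10¹⁰)) / 2.13 = 2.205 × 10⁸ N/m = 220.5 MN/m
Ordering: 899.6 MN/m (case 1) > 220.5 MN/m (case 3) > 85.23 MN/m (case 2)
Final answer: 1, 3, 2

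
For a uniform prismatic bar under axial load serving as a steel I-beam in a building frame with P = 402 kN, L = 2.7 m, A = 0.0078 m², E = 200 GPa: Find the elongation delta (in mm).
Model: a uniform prismatic bar under axial load, so delta = (P·L) / (A·E).
Convert to SI units:
  P = 402 kN = 402000 N
  E = 200 GPa = 2 × 10¹¹ Pa
Substitute:
  delta = (402000 × 2.7) / (0.0078 × (2 × 10¹¹))
  delta = 0.0006958 m
Convert: delta = 0.0006958 m = 0.6958 mm
Final answer: delta = 0.6958 mm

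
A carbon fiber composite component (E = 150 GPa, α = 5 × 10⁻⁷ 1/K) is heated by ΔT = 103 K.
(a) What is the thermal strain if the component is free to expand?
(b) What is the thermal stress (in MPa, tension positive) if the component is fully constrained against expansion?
(a) Free thermal strain ε_th = α·ΔT = (5 × 10⁻⁷) × 103 = 5.15 × 10⁻⁵
(b) Fully constrained, the expansion is suppressed, so σ = -E·α·ΔT. Convert E = 150 GPa = 1.5 × 10¹¹ Pa.
  σ = -(1.5 × 10¹¹) × (5 × 10⁻⁷) × 103 = -7.725 × 10⁶ Pa = -7.725 MPa (compressive)
Final answer: (a) ε_th = 5.15 × 10⁻⁵, (b) σ = -7.725 MPa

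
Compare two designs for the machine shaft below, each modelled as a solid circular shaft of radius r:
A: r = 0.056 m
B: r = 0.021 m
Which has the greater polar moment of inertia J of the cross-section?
Model: a solid circular shaft of radius r, so J = (π·r^4) / 2 (SI units).
  A: J = (π × 0.056^4) / 2 = 1.545 × 10⁻⁵ m⁴
  B: J = (π × 0.021^4) / 2 = 3.055 × 10⁻⁷ m⁴
1.545 × 10⁻⁵ m⁴ > 3.055 × 10⁻⁷ m⁴, so A is larger.
Final answer: A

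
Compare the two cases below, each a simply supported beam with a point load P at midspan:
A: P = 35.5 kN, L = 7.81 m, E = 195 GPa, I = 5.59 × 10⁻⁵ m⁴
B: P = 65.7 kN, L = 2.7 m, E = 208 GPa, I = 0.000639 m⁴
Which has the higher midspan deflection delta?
Model: a simply supported beam with a point load P at midspan, so delta = (P·L^3) / (48·E·I) (SI units).
  A: delta = (35500 × 7.81^3) / (48 × (1.95 × 10¹¹) × (5.59 × 10⁻⁵)) = 0.03232 m = 32.32 mm
  B: delta = (65700 × 2.7^3) / (48 × (2.08 × 10¹¹) × 0.000639) = 0.0002027 m = 0.2027 mm
32.32 mm > 0.2027 mm, so A is larger.
Final answer: A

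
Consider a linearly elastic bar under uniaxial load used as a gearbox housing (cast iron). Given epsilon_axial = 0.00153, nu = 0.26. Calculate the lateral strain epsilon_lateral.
Model: a linearly elastic bar under uniaxial load, so epsilon_lateral = -nu·epsilon_axial.
Substitute:
  epsilon_lateral = -(0.26 × 0.00153)
  epsilon_lateral = -0.0003978
Final answer: epsilon_lateral = -0.0003978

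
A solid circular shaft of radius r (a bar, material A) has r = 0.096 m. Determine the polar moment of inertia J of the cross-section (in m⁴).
Model: a solid circular shaft of radius r, so J = (π·r^4) / 2.
Substitute:
  J = (π × 0.096^4) / 2
  J = 0.0001334 m⁴
Final answer: J = 0.0001334 m⁴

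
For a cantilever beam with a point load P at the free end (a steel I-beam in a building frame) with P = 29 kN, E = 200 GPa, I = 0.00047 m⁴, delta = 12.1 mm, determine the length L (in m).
Model: a cantilever beam with a point load P at the free end, so delta = (P·L^3) / (3·E·I).
Solve for L: L = ((3·delta·E·I) / P)^(1/3).
Convert to SI units:
  P = 29 kN = 29000 N
  E = 200 GPa = 2 × 10¹¹ Pa
  delta = 12.1 mm = 0.0121 m
Substitute:
  L = ((3 × 0.0121 × (2 × 10¹¹) × 0.00047) / 29000)^(1/3)
  L = 4.9 m
Final answer: L = 4.9 m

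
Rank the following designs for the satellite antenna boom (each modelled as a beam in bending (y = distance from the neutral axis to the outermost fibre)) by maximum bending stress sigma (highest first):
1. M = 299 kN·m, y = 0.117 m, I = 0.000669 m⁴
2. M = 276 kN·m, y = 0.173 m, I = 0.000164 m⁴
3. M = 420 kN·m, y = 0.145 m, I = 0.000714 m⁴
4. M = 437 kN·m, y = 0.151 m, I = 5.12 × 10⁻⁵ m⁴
Model: a beam in bending (y = distance from the neutral axis to the outermost fibre), so sigma = (M·y) / I (SI units).
  Case 1: sigma = (299000 × 0.117) / 0.000669 = 5.229 × 10⁷ Pa = 52.29 MPa
  Case 2: sigma = (276000 × 0.173) / 0.000164 = 2.911 × 10⁸ Pa = 291.1 MPa
  Case 3: sigma = (420000 × 0.145) / 0.000714 = 8.529 × 10⁷ Pa = 85.29 MPa
  Case 4: sigma = (437000 × 0.151) / (5.12 × 10⁻⁵) = 1.289 × 10⁹ Pa = 1289 MPa
Ordering: 1289 MPa (case 4) > 291.1 MPa (case 2) > 85.29 MPa (case 3) > 52.29 MPa (case 1)
Final answer: 4, 2, 3, 1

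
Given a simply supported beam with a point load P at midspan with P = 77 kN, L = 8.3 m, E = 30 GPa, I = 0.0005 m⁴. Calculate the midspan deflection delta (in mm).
Model: a simply supported beam with a point load P at midspan, so delta = (P·L^3) / (48·E·I).
Convert to SI units:
  P = 77 kN = 77000 N
  E = 30 GPa = 3 × 10¹⁰ Pa
Substitute:
  delta = (77000 × 8.3^3) / (48 × (3 × 10¹⁰) × 0.0005)
  delta = 0.06115 m
Convert: delta = 0.06115 m = 61.15 mm
Final answer: delta = 61.15 mm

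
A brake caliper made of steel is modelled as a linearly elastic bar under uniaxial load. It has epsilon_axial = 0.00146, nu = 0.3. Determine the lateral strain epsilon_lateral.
Model: a linearly elastic bar under uniaxial load, so epsilon_lateral = -nu·epsilon_axial.
Substitute:
  epsilon_lateral = -(0.3 × 0.00146)
  epsilon_lateral = -0.000438
Final answer: epsilon_lateral = -0.000438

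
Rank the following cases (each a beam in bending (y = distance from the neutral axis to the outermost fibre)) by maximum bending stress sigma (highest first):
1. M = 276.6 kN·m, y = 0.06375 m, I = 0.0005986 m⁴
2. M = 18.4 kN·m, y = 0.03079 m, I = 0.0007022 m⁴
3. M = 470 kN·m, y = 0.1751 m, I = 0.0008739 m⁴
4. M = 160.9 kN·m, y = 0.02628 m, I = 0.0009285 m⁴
Model: a beam in bending (y = distance from the neutral axis to the outermost fibre), so sigma = (M·y) / I (SI units).
  Case 1: sigma = (276600 × 0.06375) / 0.0005986 = 2.946 × 10⁷ Pa = 29.46 MPa
  Case 2: sigma = (18400 × 0.03079) / 0.0007022 = 806800 Pa = 0.8068 MPa
  Case 3: sigma = (470000 × 0.1751) / 0.0008739 = 9.417 × 10⁷ Pa = 94.17 MPa
  Case 4: sigma = (160900 × 0.02628) / 0.0009285 = 4.554 × 10⁶ Pa = 4.554 MPa
Ordering: 94.17 MPa (case 3) > 29.46 MPa (case 1) > 4.554 MPa (case 4) > 0.8068 MPa (case 2)
Final answer: 3, 1, 4, 2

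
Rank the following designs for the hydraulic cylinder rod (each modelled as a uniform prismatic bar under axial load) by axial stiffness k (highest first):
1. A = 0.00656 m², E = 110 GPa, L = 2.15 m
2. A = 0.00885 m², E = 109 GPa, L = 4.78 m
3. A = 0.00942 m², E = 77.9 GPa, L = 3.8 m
Model: a uniform prismatic bar under axial load, so k = (A·E) / L (SI units).
  Case 1: k = (0.00656 × (1.1 × 10¹¹)) / 2.15 = 3.356 × 10⁸ N/m = 335.6 MN/m
  Case 2: k = (0.00885 × (1.09 × 10¹¹)) / 4.78 = 2.018 × 10⁸ N/m = 201.8 MN/m
  Case 3: k = (0.00942 × (7.79 × 10¹⁰)) / 3.8 = 1.931 × 10⁸ N/m = 193.1 MN/m
Ordering: 335.6 MN/m (case 1) > 201.8 MN/m (case 2) > 193.1 MN/m (case 3)
Final answer: 1, 2, 3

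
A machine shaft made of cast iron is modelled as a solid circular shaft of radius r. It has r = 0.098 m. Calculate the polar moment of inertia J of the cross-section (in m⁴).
Model: a solid circular shaft of radius r, so J = (π·r^4) / 2.
Substitute:
  J = (π × 0.098^4) / 2
  J = 0.0001449 m⁴
Final answer: J = 0.0001449 m⁴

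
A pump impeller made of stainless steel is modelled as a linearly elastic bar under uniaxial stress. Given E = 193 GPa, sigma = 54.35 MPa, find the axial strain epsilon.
Model: a linearly elastic bar under uniaxial stress, so sigma = E·epsilon.
Solve for epsilon: epsilon = sigma / E.
Convert to SI units:
  E = 193 GPa = 1.93 × 10¹¹ Pa
  sigma = 54.35 MPa = 5.435 × 10⁷ Pa
Substitute:
  epsilon = (5.435 × 10⁷) / (1.93 × 10¹¹)
  epsilon = 0.0002816
Final answer: epsilon = 0.0002816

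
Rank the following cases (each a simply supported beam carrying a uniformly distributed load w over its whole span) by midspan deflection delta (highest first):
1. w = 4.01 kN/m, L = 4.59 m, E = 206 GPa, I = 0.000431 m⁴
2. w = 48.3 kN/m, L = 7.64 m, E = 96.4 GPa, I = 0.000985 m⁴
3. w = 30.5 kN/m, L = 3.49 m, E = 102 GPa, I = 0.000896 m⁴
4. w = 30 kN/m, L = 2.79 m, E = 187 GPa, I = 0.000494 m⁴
Model: a simply supported beam carrying a uniformly distributed load w over its whole span, so delta = (5·w·L^4) / (384·E·I) (SI units).
  Case 1: delta = (5 × 4010 × 4.59^4) / (384 × (2.06 × 10¹¹) × 0.000431) = 0.000261 m = 0.261 mm
  Case 2: delta = (5 × 48300 × 7.64^4) / (384 × (9.64 × 10¹⁰) × 0.000985) = 0.02257 m = 22.57 mm
  Case 3: delta = (5 × 30500 × 3.49^4) / (384 × (1.02 × 10¹¹) × 0.000896) = 0.0006447 m = 0.6447 mm
  Case 4: delta = (5 × 30000 × 2.79^4) / (384 × (1.87 × 10¹¹) × 0.000494) = 0.0002562 m = 0.2562 mm
Ordering: 22.57 mm (case 2) > 0.6447 mm (case 3) > 0.261 mm (case 1) > 0.2562 mm (case 4)
Final answer: 2, 3, 1, 4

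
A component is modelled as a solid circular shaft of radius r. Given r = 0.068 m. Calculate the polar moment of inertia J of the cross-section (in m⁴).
Model: a solid circular shaft of radius r, so J = (π·r^4) / 2.
Substitute:
  J = (π × 0.068^4) / 2
  J = 3.359 × 10⁻⁵ m⁴
Final answer: J = 3.359 × 10⁻⁵ m⁴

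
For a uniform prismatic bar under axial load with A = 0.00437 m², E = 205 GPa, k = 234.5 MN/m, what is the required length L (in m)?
Model: a uniform prismatic bar under axial load, so k = (A·E) / L.
Solve for L: L = (A·E) / k.
Convert to SI units:
  E = 205 GPa = 2.05 × 10¹¹ Pa
  k = 234.5 MN/m = 2.345 × 10⁸ N/m
Substitute:
  L = (0.00437 × (2.05 × 10¹¹)) / (2.345 × 10⁸)
  L = 3.82 m
Final answer: L = 3.82 m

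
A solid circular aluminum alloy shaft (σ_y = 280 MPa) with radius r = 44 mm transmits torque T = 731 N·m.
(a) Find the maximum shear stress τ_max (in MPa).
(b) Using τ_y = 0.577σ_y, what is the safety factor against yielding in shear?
(a) For a solid circular shaft, τ_max = T·r/J with J = π·r^4/2, i.e. τ_max = 2·T / (π·r^3). Convert r = 44 mm = 0.044 m.
  τ_max = (2 × 731) / (π × 0.044^3) = 5.463 × 10⁶ Pa = 5.463 MPa
(b) τ_y = 0.577 × 280 = 161.56 MPa
  SF = τ_y/τ_max = 161.56 / 5.463 = 29.57
Final answer: (a) τ_max = 5.463 MPa, (b) SF = 29.57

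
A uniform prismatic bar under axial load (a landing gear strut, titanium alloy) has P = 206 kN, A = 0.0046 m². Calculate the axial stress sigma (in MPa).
Model: a uniform prismatic bar under axial load, so sigma = P / A.
Convert to SI units:
  P = 206 kN = 206000 N
Substitute:
  sigma = 206000 / 0.0046
  sigma = 4.478 × 10⁷ Pa
Convert: sigma = 4.478 × 10⁷ Pa = 44.78 MPa
Final answer: sigma = 44.78 MPa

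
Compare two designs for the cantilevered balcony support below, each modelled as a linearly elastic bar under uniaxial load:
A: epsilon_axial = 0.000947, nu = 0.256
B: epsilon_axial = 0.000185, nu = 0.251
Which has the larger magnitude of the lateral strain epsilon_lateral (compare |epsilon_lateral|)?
Model: a linearly elastic bar under uniaxial load, so epsilon_lateral = -nu·epsilon_axial (SI units).
  A: epsilon_lateral = -(0.256 × 0.000947) = -0.0002424
  B: epsilon_lateral = -(0.251 × 0.000185) = -4.643 × 10⁻⁵
|epsilon_lateral|: A = 0.0002424, B = 4.643 × 10⁻⁵, so A is larger in magnitude.
Final answer: A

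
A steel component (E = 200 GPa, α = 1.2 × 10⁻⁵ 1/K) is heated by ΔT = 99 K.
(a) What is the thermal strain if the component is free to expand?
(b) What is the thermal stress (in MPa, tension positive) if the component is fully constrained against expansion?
(a) Free thermal strain ε_th = α·ΔT = (1.2 × 10⁻⁵) × 99 = 0.001188
(b) Fully constrained, the expansion is suppressed, so σ = -E·α·ΔT. Convert E = 200 GPa = 2 × 10¹¹ Pa.
  σ = -(2 × 10¹¹) × (1.2 × 10⁻⁵) × 99 = -2.376 × 10⁸ Pa = -237.6 MPa (compressive)
Final answer: (a) ε_th = 0.001188, (b) σ = -237.6 MPa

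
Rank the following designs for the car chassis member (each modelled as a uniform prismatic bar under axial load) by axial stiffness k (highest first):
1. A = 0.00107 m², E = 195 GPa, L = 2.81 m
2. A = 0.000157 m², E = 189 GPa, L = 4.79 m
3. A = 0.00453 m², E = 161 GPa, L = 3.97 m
Model: a uniform prismatic bar under axial load, so k = (A·E) / L (SI units).
  Case 1: k = (0.00107 × (1.95 × 10¹¹)) / 2.81 = 7.425 × 10⁷ N/m = 74.25 MN/m
  Case 2: k = (0.000157 × (1.89 × 10¹¹)) / 4.79 = 6.195 × 10⁶ N/m = 6.195 MN/m
  Case 3: k = (0.00453 × (1.61 × 10¹¹)) / 3.97 = 1.837 × 10⁸ N/m = 183.7 MN/m
Ordering: 183.7 MN/m (case 3) > 74.25 MN/m (case 1) > 6.195 MN/m (case 2)
Final answer: 3, 1, 2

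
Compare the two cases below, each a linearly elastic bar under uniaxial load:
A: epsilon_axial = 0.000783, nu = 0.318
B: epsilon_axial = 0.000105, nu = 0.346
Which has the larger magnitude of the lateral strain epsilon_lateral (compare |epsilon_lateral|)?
Model: a linearly elastic bar under uniaxial load, so epsilon_lateral = -nu·epsilon_axial (SI units).
  A: epsilon_lateral = -(0.318 × 0.000783) = -0.000249
  B: epsilon_lateral = -(0.346 × 0.000105) = -3.633 × 10⁻⁵
|epsilon_lateral|: A = 0.000249, B = 3.633 × 10⁻⁵, so A is larger in magnitude.
Final answer: A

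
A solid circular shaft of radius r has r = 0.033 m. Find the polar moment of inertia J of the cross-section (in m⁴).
Model: a solid circular shaft of radius r, so J = (π·r^4) / 2.
Substitute:
  J = (π × 0.033^4) / 2
  J = 1.863 × 10⁻⁶ m⁴
Final answer: J = 1.863 × 10⁻⁶ m⁴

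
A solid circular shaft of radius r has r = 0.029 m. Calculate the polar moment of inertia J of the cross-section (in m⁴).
Model: a solid circular shaft of radius r, so J = (π·r^4) / 2.
Substitute:
  J = (π × 0.029^4) / 2
  J = 1.111 × 10⁻⁶ m⁴
Final answer: J = 1.111 × 10⁻⁶ m⁴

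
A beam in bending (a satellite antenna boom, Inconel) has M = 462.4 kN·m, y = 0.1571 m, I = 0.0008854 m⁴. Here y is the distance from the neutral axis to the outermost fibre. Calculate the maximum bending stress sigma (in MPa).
Model: a beam in bending, so sigma = (M·y) / I.
Convert to SI units:
  M = 462.4 kN·m = 462400 N·m
Substitute:
  sigma = (462400 × 0.1571) / 0.0008854
  sigma = 8.205 × 10⁷ Pa
Convert: sigma = 8.205 × 10⁷ Pa = 82.05 MPa
Final answer: sigma = 82.05 MPa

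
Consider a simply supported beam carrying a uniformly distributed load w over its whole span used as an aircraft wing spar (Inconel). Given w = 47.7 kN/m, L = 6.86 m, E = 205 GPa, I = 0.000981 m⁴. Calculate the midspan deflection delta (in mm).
Model: a simply supported beam carrying a uniformly distributed load w over its whole span, so delta = (5·w·L^4) / (384·E·I).
Convert to SI units:
  w = 47.7 kN/m = 47700 N/m
  E = 205 GPa = 2.05 × 10¹¹ Pa
Substitute:
  delta = (5 × 47700 × 6.86^4) / (384 × (2.05 × 10¹¹) × 0.000981)
  delta = 0.00684 m
Convert: delta = 0.00684 m = 6.84 mm
Final answer: delta = 6.84 mm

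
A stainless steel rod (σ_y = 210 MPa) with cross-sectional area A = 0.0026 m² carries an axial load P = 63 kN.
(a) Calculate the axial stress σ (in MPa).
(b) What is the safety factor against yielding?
(a) Axial stress σ = P/A. Convert P = 63 kN = 63000 N.
  σ = 63000 / 0.0026 = 2.423 × 10⁷ Pa = 24.23 MPa
(b) Safety factor SF = σ_y/σ = 210 / 24.23 = 8.667
Final answer: (a) σ = 24.23 MPa, (b) SF = 8.667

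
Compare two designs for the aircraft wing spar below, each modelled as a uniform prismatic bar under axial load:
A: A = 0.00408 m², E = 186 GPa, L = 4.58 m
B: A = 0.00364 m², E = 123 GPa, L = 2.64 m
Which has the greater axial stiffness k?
Model: a uniform prismatic bar under axial load, so k = (A·E) / L (SI units).
  A: k = (0.00408 × (1.86 × 10¹¹)) / 4.58 = 1.657 × 10⁸ N/m = 165.7 MN/m
  B: k = (0.00364 × (1.23 × 10¹¹)) / 2.64 = 1.696 × 10⁸ N/m = 169.6 MN/m
169.6 MN/m > 165.7 MN/m, so B is larger.
Final answer: B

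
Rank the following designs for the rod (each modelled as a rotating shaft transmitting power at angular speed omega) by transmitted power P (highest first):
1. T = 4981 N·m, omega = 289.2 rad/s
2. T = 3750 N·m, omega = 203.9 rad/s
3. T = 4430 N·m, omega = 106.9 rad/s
Model: a rotating shaft transmitting power at angular speed omega, so P = T·omega (SI units).
  Case 1: P = 4981 × 289.2 = 1.441 × 10⁶ W = 1441 kW
  Case 2: P = 3750 × 203.9 = 764600 W = 764.6 kW
  Case 3: P = 4430 × 106.9 = 473600 W = 473.6 kW
Ordering: 1441 kW (case 1) > 764.6 kW (case 2) > 473.6 kW (case 3)
Final answer: 1, 2, 3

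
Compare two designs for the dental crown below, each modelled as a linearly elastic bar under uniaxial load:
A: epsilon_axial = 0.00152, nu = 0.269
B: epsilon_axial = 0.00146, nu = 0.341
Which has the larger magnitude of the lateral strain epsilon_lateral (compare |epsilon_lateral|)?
Model: a linearly elastic bar under uniaxial load, so epsilon_lateral = -nu·epsilon_axial (SI units).
  A: epsilon_lateral = -(0.269 × 0.00152) = -0.0004089
  B: epsilon_lateral = -(0.341 × 0.00146) = -0.0004979
|epsilon_lateral|: A = 0.0004089, B = 0.0004979, so B is larger in magnitude.
Final answer: B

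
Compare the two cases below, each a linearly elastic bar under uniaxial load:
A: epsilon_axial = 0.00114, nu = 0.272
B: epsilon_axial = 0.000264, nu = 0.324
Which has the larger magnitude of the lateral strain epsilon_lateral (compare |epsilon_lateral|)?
Model: a linearly elastic bar under uniaxial load, so epsilon_lateral = -nu·epsilon_axial (SI units).
  A: epsilon_lateral = -(0.272 × 0.00114) = -0.0003101
  B: epsilon_lateral = -(0.324 × 0.000264) = -8.554 × 10⁻⁵
|epsilon_lateral|: A = 0.0003101, B = 8.554 × 10⁻⁵, so A is larger in magnitude.
Final answer: A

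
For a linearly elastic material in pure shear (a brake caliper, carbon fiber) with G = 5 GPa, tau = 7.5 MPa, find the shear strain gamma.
Model: a linearly elastic material in pure shear, so tau = G·gamma.
Solve for gamma: gamma = tau / G.
Convert to SI units:
  G = 5 GPa = 5 × 10⁹ Pa
  tau = 7.5 MPa = 7.5 × 10⁶ Pa
Substitute:
  gamma = (7.5 × 10⁶) / (5 × 10⁹)
  gamma = 0.0015
Final answer: gamma = 0.0015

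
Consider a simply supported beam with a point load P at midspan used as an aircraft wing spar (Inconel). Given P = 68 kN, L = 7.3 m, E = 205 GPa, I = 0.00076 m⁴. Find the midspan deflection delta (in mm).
Model: a simply supported beam with a point load P at midspan, so delta = (P·L^3) / (48·E·I).
Convert to SI units:
  P = 68 kN = 68000 N
  E = 205 GPa = 2.05 × 10¹¹ Pa
Substitute:
  delta = (68000 × 7.3^3) / (48 × (2.05 × 10¹¹) × 0.00076)
  delta = 0.003537 m
Convert: delta = 0.003537 m = 3.537 mm
Final answer: delta = 3.537 mm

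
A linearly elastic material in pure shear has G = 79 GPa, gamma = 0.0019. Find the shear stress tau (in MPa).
Model: a linearly elastic material in pure shear, so tau = G·gamma.
Convert to SI units:
  G = 79 GPa = 7.9 × 10¹⁰ Pa
Substitute:
  tau = (7.9 × 10¹⁰) × 0.0019
  tau = 1.501 × 10⁸ Pa
Convert: tau = 1.501 × 10⁸ Pa = 150.1 MPa
Final answer: tau = 150.1 MPa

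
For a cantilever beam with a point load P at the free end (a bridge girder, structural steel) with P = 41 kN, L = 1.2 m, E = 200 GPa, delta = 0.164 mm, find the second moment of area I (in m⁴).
Model: a cantilever beam with a point load P at the free end, so delta = (P·L^3) / (3·E·I).
Solve for I: I = (P·L^3) / (3·delta·E).
Convert to SI units:
  P = 41 kN = 41000 N
  E = 200 GPa = 2 × 10¹¹ Pa
  delta = 0.164 mm = 0.000164 m
Substitute:
  I = (41000 × 1.2^3) / (3 × 0.000164 × (2 × 10¹¹))
  I = 0.00072 m⁴
Final answer: I = 0.00072 m⁴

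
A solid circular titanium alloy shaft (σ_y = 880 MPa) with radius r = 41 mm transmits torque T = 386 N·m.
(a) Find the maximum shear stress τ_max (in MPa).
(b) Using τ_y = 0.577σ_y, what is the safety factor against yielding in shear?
(a) For a solid circular shaft, τ_max = T·r/J with J = π·r^4/2, i.e. τ_max = 2·T / (π·r^3). Convert r = 41 mm = 0.041 m.
  τ_max = (2 × 386) / (π × 0.041^3) = 3.565 × 10⁶ Pa = 3.565 MPa
(b) τ_y = 0.577 × 880 = 507.76 MPa
  SF = τ_y/τ_max = 507.76 / 3.565 = 142.4
Final answer: (a) τ_max = 3.565 MPa, (b) SF = 142.4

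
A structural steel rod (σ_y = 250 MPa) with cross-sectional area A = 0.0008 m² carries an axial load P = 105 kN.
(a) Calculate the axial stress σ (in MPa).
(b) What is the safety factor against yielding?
(a) Axial stress σ = P/A. Convert P = 105 kN = 105000 N.
  σ = 105000 / 0.0008 = 1.312 × 10⁸ Pa = 131.2 MPa
(b) Safety factor SF = σ_y/σ = 250 / 131.2 = 1.905
Final answer: (a) σ = 131.2 MPa, (b) SF = 1.905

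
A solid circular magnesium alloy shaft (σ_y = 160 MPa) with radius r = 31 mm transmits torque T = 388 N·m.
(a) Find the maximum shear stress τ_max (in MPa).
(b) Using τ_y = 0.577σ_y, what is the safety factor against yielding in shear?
(a) For a solid circular shaft, τ_max = T·r/J with J = π·r^4/2, i.e. τ_max = 2·T / (π·r^3). Convert r = 31 mm = 0.031 m.
  τ_max = (2 × 388) / (π × 0.031^3) = 8.291 × 10⁶ Pa = 8.291 MPa
(b) τ_y = 0.577 × 160 = 92.32 MPa
  SF = τ_y/τ_max = 92.32 / 8.291 = 11.13
Final answer: (a) τ_max = 8.291 MPa, (b) SF = 11.13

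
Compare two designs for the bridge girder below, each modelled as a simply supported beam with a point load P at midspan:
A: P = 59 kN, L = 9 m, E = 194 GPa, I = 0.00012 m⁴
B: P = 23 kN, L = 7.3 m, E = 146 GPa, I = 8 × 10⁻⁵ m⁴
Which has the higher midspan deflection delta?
Model: a simply supported beam with a point load P at midspan, so delta = (P·L^3) / (48·E·I) (SI units).
  A: delta = (59000 × 9^3) / (48 × (1.94 × 10¹¹) × 0.00012) = 0.03849 m = 38.49 mm
  B: delta = (23000 × 7.3^3) / (48 × (1.46 × 10¹¹) × (8 × 10⁻⁵)) = 0.01596 m = 15.96 mm
38.49 mm > 15.96 mm, so A is larger.
Final answer: A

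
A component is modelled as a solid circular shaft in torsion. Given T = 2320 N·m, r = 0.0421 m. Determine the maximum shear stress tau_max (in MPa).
Model: a solid circular shaft in torsion, so tau_max = (2·T) / (π·r^3).
Substitute:
  tau_max = (2 × 2320) / (π × 0.0421^3)
  tau_max = 1.979 × 10⁷ Pa
Convert: tau_max = 1.979 × 10⁷ Pa = 19.79 MPa
Final answer: tau_max = 19.79 MPa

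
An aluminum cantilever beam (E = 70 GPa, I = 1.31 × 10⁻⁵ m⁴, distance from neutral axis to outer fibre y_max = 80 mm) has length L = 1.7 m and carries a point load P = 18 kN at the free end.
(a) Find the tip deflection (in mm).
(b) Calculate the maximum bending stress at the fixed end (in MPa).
(a) Tip deflection of a cantilever with an end point load: δ = P·L^3 / (3·E·I). Convert P = 18 kN = 18000 N, E = 70 GPa = 7 × 10¹⁰ Pa.
  δ = (18000 × 1.7^3) / (3 × (7 × 10¹⁰) × (1.31 × 10⁻⁵)) = 0.03215 m = 32.15 mm
(b) Maximum bending moment at the fixed end: M = P·L = 18000 × 1.7 = 30600 N·m. Convert y_max = 80 mm = 0.08 m.
  σ = M·y_max / I = (30600 × 0.08) / (1.31 × 10⁻⁵) = 1.869 × 10⁸ Pa = 186.9 MPa
Final answer: (a) δ = 32.15 mm, (b) σ = 186.9 MPa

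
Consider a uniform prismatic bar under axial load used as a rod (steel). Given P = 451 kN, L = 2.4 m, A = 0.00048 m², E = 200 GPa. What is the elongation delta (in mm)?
Model: a uniform prismatic bar under axial load, so delta = (P·L) / (A·E).
Convert to SI units:
  P = 451 kN = 451000 N
  E = 200 GPa = 2 × 10¹¹ Pa
Substitute:
  delta = (451000 × 2.4) / (0.00048 × (2 × 10¹¹))
  delta = 0.01127 m
Convert: delta = 0.01127 m = 11.27 mm
Final answer: delta = 11.27 mm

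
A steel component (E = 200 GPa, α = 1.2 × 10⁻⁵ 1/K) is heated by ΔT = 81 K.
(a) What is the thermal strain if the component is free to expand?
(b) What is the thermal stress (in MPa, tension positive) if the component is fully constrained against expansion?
(a) Free thermal strain ε_th = α·ΔT = (1.2 × 10⁻⁵) × 81 = 0.000972
(b) Fully constrained, the expansion is suppressed, so σ = -E·α·ΔT. Convert E = 200 GPa = 2 × 10¹¹ Pa.
  σ = -(2 × 10¹¹) × (1.2 × 10⁻⁵) × 81 = -1.944 × 10⁸ Pa = -194.4 MPa (compressive)
Final answer: (a) ε_th = 0.000972, (b) σ = -194.4 MPa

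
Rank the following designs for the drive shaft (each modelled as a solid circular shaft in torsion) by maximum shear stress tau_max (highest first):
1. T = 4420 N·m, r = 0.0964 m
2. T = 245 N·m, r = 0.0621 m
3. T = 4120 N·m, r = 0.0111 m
Model: a solid circular shaft in torsion, so tau_max = (2·T) / (π·r^3) (SI units).
  Case 1: tau_max = (2 × 4420) / (π × 0.0964^3) = 3.141 × 10⁶ Pa = 3.141 MPa
  Case 2: tau_max = (2 × 245) / (π × 0.0621^3) = 651300 Pa = 0.6513 MPa
  Case 3: tau_max = (2 × 4120) / (π × 0.0111^3) = 1.918 × 10⁹ Pa = 1918 MPa
Ordering: 1918 MPa (case 3) > 3.141 MPa (case 1) > 0.6513 MPa (case 2)
Final answer: 3, 1, 2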